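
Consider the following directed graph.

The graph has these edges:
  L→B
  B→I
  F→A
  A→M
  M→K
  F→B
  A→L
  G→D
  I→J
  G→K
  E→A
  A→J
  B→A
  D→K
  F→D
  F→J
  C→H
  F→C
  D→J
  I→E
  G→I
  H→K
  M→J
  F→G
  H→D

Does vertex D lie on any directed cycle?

No

D lies on a cycle iff there is a path from D back to itself.
Exploring from D, it never reaches itself; equivalently, its strongly connected component is a singleton.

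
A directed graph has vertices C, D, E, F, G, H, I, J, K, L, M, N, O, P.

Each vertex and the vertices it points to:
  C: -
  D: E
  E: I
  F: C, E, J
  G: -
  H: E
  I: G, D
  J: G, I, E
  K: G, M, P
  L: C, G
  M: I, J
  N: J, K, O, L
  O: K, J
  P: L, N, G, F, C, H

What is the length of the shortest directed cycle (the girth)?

3

For each vertex v, BFS finds the shortest path from v back to v.
The shortest such closed walk is K → P → N → K, length 3.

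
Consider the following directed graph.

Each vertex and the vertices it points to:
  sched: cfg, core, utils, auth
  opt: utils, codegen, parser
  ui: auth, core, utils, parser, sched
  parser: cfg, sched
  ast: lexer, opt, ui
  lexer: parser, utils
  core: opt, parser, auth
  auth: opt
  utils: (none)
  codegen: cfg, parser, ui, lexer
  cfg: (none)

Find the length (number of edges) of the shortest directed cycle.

3

For each vertex v, BFS finds the shortest path from v back to v.
The shortest such closed walk is sched → core → parser → sched, length 3.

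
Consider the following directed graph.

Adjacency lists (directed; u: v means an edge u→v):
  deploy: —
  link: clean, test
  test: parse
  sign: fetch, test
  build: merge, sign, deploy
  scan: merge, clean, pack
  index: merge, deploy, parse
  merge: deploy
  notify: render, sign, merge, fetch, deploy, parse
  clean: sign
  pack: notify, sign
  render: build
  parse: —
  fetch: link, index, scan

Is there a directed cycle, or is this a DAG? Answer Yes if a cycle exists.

DFS with white/gray/black marking, starting from scan:
scan gray
  merge gray
    deploy gray
    deploy black
  merge black
  clean gray
    sign gray
      fetch gray
        link gray
          link→clean: clean is gray → back edge
Back edge found, so a cycle exists: clean → sign → fetch → link → clean.

Yes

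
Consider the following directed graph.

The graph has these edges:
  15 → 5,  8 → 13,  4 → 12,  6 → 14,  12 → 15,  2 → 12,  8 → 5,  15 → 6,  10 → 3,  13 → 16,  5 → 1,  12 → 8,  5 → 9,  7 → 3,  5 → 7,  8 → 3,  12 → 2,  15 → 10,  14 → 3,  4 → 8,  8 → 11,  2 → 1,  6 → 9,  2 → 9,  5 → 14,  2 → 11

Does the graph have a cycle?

Yes

DFS with white/gray/black marking, starting from 13:
13 gray
  16 gray
  16 black
13 black
1 gray
1 black
2 gray
  2→1: 1 black — skip
  12 gray
    15 gray
      6 gray
        14 gray
          3 gray
          3 black
        14 black
        9 gray
        9 black
      6 black
      10 gray
        10→3: 3 black — skip
      10 black
      5 gray
        5→1: 1 black — skip
        7 gray
          7→3: 3 black — skip
        7 black
        5→14: 14 black — skip
        5→9: 9 black — skip
      5 black
    15 black
    12→2: 2 is gray → back edge
Back edge found, so a cycle exists: 2 → 12 → 2.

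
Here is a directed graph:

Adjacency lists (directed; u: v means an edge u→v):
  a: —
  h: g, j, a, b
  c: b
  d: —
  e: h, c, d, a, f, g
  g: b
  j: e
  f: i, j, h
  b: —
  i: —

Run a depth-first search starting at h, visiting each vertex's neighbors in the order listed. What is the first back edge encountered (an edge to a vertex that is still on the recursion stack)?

e→h

DFS from h (visiting each vertex's neighbors in the order listed); mark gray on enter, black on exit:
h gray
  g gray
    b gray
    b black
  g black
  j gray
    e gray
      e→h: h is gray → back edge
First back edge: e → h.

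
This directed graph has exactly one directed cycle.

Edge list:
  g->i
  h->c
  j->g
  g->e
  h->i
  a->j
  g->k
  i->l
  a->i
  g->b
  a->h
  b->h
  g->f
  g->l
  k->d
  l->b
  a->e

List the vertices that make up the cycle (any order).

DFS with gray/black marking from h:
h gray
  i gray
    l gray
      b gray
        b→h: h is gray → back edge
Back edge closes the cycle h → i → l → b → h; its vertices are {b, h, i, l}.

b, h, i, l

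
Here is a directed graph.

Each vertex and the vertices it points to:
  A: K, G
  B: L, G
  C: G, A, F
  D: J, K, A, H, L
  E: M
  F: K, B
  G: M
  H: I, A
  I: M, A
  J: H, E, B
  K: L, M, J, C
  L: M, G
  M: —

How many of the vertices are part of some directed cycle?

7

A vertex is on a directed cycle iff it belongs to a strongly connected component of size ≥ 2 (or has a self-loop).
The vertices on cycles are {A, C, F, H, I, J, K} — 7 in total.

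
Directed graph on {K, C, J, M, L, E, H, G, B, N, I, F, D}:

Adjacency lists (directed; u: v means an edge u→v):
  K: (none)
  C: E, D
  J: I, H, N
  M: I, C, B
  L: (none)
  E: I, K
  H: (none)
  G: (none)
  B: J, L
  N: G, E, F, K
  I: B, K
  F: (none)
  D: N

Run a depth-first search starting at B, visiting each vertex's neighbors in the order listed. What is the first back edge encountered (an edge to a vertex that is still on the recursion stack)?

I→B

DFS from B (visiting each vertex's neighbors in the order listed); mark gray on enter, black on exit:
B gray
  J gray
    I gray
      I→B: B is gray → back edge
First back edge: I → B.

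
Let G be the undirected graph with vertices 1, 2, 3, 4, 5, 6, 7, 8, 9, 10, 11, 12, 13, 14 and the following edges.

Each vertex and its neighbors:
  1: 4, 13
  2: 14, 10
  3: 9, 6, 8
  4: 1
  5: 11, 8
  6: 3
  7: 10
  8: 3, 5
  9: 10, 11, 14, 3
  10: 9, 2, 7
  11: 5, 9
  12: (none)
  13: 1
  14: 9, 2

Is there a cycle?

DFS, tracking each vertex's parent; an edge to a visited non-parent vertex closes a cycle.
Start from 2:
visit 2 (parent –)
  visit 14 (parent 2)
    visit 9 (parent 14)
      visit 10 (parent 9)
        10–9: parent, skip
        10–2: 2 visited and ≠ parent → cycle
Cycle: 2 – 14 – 9 – 10 – 2.

Yes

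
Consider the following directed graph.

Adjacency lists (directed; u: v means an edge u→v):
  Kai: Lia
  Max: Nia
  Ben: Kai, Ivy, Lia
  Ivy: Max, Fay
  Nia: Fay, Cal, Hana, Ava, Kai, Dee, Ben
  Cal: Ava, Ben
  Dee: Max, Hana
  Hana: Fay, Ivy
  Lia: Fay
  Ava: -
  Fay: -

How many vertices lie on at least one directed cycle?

7

A vertex is on a directed cycle iff it belongs to a strongly connected component of size ≥ 2 (or has a self-loop).
The vertices on cycles are {Ben, Cal, Dee, Ivy, Max, Nia, Hana} — 7 in total.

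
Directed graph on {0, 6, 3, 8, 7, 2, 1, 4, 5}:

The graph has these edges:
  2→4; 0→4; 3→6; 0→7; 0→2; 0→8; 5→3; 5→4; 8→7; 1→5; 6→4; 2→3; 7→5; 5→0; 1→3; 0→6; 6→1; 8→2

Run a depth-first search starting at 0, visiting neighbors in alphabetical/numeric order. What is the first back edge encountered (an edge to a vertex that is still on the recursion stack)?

1→3

DFS from 0 (visiting neighbors in alphabetical/numeric order); mark gray on enter, black on exit:
0 gray
  2 gray
    3 gray
      6 gray
        1 gray
          1→3: 3 is gray → back edge
First back edge: 1 → 3.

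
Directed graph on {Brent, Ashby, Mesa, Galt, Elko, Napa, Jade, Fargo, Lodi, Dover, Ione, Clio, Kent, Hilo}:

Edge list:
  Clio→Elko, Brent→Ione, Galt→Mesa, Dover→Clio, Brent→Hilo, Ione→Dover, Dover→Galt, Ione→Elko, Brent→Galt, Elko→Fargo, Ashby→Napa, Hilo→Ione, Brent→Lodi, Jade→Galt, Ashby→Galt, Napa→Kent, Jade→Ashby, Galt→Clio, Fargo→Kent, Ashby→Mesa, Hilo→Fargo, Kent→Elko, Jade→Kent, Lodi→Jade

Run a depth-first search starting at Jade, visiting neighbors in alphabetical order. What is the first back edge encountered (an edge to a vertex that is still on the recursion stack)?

Kent->Elko

DFS from Jade (visiting neighbors in alphabetical order); mark gray on enter, black on exit:
Jade gray
  Ashby gray
    Galt gray
      Clio gray
        Elko gray
          Fargo gray
            Kent gray
              Kent→Elko: Elko is gray → back edge
First back edge: Kent → Elko.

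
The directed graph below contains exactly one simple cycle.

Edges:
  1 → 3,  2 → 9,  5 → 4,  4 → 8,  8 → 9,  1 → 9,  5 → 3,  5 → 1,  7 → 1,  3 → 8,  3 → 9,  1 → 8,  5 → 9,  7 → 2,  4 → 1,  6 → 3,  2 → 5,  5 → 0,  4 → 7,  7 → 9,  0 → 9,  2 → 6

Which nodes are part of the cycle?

2, 4, 5, 7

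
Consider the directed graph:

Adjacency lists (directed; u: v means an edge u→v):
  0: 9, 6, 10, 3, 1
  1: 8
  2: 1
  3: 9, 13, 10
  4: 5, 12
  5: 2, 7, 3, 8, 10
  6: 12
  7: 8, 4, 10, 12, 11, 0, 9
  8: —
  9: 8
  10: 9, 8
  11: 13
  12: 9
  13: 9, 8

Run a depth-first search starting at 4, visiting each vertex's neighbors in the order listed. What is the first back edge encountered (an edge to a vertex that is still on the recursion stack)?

DFS from 4 (visiting each vertex's neighbors in the order listed); mark gray on enter, black on exit:
4 gray
  5 gray
    2 gray
      1 gray
        8 gray
        8 black
      1 black
    2 black
    7 gray
      7→8: 8 black — skip
      7→4: 4 is gray → back edge
First back edge: 7 → 4.

7->4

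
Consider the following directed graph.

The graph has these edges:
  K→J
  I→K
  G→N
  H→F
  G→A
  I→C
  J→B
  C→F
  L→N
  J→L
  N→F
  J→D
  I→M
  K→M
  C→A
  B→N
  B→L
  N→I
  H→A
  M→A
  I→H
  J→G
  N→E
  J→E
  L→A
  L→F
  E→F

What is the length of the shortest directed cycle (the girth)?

5

For each vertex v, BFS finds the shortest path from v back to v.
The shortest such closed walk is I → K → J → L → N → I, length 5.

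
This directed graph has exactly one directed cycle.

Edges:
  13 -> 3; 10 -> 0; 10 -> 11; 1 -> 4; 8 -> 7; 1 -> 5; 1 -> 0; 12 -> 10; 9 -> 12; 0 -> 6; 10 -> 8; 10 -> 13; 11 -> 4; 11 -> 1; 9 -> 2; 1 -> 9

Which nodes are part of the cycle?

DFS with gray/black marking from 10:
10 gray
  8 gray
    7 gray
    7 black
  8 black
  0 gray
    6 gray
    6 black
  0 black
  11 gray
    1 gray
      9 gray
        2 gray
        2 black
        12 gray
          12→10: 10 is gray → back edge
Back edge closes the cycle 10 → 11 → 1 → 9 → 12 → 10; its vertices are {1, 9, 10, 11, 12}.

1, 9, 10, 11, 12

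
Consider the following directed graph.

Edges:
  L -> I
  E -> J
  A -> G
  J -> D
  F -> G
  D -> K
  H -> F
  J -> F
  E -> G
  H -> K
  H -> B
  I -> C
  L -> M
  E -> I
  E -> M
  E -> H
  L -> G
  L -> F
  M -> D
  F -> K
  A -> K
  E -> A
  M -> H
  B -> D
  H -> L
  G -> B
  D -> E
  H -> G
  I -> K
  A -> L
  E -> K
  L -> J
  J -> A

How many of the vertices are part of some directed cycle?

10

A vertex is on a directed cycle iff it belongs to a strongly connected component of size ≥ 2 (or has a self-loop).
The vertices on cycles are {A, B, D, E, F, G, H, J, L, M} — 10 in total.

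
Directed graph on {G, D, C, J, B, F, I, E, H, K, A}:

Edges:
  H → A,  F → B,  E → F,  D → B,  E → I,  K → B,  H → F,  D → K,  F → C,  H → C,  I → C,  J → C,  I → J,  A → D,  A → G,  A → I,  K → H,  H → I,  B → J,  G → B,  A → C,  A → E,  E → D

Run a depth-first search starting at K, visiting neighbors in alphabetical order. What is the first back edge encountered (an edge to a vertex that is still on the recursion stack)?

D→K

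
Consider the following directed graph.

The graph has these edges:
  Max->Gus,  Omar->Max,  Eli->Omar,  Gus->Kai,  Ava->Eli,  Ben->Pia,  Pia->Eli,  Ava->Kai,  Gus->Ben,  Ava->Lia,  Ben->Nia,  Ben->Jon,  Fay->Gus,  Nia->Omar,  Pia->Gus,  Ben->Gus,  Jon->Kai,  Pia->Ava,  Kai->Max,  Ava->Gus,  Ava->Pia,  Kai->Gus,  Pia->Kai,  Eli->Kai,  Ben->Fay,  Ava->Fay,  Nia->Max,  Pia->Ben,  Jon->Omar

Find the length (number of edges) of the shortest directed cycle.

2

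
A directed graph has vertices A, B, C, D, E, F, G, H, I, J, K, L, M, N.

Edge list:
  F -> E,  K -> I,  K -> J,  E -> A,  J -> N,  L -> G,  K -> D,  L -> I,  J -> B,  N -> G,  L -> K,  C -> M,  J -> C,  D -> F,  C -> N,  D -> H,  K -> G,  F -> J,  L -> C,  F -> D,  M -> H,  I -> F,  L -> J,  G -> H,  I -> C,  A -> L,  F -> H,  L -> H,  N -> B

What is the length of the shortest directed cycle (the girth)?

2

For each vertex v, BFS finds the shortest path from v back to v.
The shortest such closed walk is F → D → F, length 2.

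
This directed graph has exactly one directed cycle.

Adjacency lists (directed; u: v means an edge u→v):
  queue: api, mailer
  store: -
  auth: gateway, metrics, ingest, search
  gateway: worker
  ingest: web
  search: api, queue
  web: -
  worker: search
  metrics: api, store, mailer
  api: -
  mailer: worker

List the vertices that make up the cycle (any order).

queue, mailer, search, worker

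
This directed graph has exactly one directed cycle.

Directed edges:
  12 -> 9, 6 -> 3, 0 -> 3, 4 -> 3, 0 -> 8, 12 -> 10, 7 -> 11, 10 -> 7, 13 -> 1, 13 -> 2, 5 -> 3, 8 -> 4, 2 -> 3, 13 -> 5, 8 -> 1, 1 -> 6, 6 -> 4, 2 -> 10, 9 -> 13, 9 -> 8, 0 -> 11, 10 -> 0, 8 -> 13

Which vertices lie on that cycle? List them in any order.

DFS with gray/black marking from 8:
8 gray
  13 gray
    2 gray
      10 gray
        7 gray
          11 gray
          11 black
        7 black
        0 gray
          3 gray
          3 black
          0→8: 8 is gray → back edge
Back edge closes the cycle 8 → 13 → 2 → 10 → 0 → 8; its vertices are {0, 2, 8, 10, 13}.

0, 2, 8, 10, 13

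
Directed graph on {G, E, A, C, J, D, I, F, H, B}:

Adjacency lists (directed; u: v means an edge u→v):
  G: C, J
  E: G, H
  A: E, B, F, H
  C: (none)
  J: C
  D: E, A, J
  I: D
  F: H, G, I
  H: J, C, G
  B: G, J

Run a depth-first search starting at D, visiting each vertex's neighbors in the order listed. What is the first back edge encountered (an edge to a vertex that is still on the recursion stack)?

DFS from D (visiting each vertex's neighbors in the order listed); mark gray on enter, black on exit:
D gray
  E gray
    G gray
      C gray
      C black
      J gray
        J→C: C black — skip
      J black
    G black
    H gray
      H→J: J black — skip
      H→C: C black — skip
      H→G: G black — skip
    H black
  E black
  A gray
    A→E: E black — skip
    B gray
      B→G: G black — skip
      B→J: J black — skip
    B black
    F gray
      F→H: H black — skip
      F→G: G black — skip
      I gray
        I→D: D is gray → back edge
First back edge: I → D.

I->D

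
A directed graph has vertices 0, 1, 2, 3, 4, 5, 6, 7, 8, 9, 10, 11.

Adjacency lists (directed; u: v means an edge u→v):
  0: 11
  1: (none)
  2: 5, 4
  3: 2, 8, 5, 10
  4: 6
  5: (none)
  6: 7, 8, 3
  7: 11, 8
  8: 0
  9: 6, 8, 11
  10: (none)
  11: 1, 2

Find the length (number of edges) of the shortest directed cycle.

4

For each vertex v, BFS finds the shortest path from v back to v.
The shortest such closed walk is 6 → 3 → 2 → 4 → 6, length 4.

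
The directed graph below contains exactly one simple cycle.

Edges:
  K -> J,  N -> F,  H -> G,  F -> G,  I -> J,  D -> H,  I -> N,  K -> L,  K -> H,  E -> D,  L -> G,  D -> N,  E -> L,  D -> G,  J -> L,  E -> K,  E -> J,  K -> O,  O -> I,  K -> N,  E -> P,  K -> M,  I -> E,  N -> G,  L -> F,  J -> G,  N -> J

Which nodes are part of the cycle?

E, I, K, O

DFS with gray/black marking from E:
E gray
  K gray
    H gray
      G gray
      G black
    H black
    J gray
      L gray
        L→G: G black — skip
        F gray
          F→G: G black — skip
        F black
      L black
      J→G: G black — skip
    J black
    N gray
      N→J: J black — skip
      N→F: F black — skip
      N→G: G black — skip
    N black
    O gray
      I gray
        I→N: N black — skip
        I→E: E is gray → back edge
Back edge closes the cycle E → K → O → I → E; its vertices are {E, I, K, O}.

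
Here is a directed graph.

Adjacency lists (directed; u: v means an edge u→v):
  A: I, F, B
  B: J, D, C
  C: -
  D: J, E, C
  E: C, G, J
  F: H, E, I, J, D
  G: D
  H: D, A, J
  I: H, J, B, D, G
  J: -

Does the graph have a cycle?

Yes

DFS with white/gray/black marking, starting from C:
C gray
C black
A gray
  I gray
    H gray
      D gray
        J gray
        J black
        E gray
          E→C: C black — skip
          G gray
            G→D: D is gray → back edge
Back edge found, so a cycle exists: D → E → G → D.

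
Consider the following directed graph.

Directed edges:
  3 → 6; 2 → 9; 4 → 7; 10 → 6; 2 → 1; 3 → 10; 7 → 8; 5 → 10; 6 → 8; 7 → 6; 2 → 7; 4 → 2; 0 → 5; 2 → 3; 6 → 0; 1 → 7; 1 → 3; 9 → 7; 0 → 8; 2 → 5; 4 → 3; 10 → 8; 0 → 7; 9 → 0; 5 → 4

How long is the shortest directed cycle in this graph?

For each vertex v, BFS finds the shortest path from v back to v.
The shortest such closed walk is 2 → 5 → 4 → 2, length 3.

3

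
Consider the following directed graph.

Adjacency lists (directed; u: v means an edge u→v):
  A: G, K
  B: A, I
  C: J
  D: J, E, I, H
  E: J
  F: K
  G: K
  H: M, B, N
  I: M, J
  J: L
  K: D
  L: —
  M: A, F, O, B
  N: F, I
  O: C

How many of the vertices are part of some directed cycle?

10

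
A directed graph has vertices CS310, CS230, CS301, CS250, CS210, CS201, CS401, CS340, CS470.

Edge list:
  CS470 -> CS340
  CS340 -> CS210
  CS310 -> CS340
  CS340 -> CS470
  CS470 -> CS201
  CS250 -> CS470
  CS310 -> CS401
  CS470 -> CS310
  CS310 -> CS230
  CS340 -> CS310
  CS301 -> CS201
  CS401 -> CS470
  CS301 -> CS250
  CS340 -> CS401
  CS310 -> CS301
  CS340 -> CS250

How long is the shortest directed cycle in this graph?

For each vertex v, BFS finds the shortest path from v back to v.
The shortest such closed walk is CS470 → CS340 → CS470, length 2.

2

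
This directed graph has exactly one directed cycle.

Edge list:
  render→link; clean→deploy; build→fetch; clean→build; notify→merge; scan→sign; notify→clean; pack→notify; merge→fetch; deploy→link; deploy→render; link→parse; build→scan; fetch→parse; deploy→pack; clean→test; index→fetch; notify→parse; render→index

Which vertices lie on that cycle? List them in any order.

DFS with gray/black marking from clean:
clean gray
  deploy gray
    pack gray
      notify gray
        merge gray
          fetch gray
            parse gray
            parse black
          fetch black
        merge black
        notify→parse: parse black — skip
        notify→clean: clean is gray → back edge
Back edge closes the cycle clean → deploy → pack → notify → clean; its vertices are {pack, clean, deploy, notify}.

pack, clean, deploy, notify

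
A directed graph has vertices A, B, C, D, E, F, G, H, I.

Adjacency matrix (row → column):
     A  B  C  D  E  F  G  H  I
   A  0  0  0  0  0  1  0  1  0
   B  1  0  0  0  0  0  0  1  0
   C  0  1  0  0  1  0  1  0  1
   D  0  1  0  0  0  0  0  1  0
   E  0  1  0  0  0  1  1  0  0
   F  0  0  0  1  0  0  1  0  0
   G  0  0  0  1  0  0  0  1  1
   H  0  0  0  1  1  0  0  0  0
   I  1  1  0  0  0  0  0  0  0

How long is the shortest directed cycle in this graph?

2

For each vertex v, BFS finds the shortest path from v back to v.
The shortest such closed walk is D → H → D, length 2.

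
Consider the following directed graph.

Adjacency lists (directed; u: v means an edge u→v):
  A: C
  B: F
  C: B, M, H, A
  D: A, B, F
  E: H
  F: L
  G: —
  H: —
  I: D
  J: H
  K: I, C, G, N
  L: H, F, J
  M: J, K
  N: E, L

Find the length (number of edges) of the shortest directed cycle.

For each vertex v, BFS finds the shortest path from v back to v.
The shortest such closed walk is C → A → C, length 2.

2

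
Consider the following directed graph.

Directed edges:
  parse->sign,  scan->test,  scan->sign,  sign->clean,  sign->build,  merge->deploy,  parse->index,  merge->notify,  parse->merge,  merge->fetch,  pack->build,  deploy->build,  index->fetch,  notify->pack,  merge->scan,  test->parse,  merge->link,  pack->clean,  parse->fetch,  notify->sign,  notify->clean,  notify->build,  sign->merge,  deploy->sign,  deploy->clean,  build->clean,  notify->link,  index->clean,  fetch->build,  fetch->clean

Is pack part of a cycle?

pack lies on a cycle iff there is a path from pack back to itself.
Exploring from pack, it never reaches itself; equivalently, its strongly connected component is a singleton.

No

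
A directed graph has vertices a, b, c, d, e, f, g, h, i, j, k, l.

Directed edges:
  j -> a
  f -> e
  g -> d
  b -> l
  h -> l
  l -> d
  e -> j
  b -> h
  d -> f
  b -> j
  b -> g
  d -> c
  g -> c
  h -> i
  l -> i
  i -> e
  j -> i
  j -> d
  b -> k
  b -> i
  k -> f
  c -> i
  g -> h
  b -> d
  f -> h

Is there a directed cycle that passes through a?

No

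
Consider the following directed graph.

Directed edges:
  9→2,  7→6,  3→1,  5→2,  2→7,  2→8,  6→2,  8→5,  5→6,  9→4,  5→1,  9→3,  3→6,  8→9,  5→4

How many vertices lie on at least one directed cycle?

7

A vertex is on a directed cycle iff it belongs to a strongly connected component of size ≥ 2 (or has a self-loop).
The vertices on cycles are {2, 3, 5, 6, 7, 8, 9} — 7 in total.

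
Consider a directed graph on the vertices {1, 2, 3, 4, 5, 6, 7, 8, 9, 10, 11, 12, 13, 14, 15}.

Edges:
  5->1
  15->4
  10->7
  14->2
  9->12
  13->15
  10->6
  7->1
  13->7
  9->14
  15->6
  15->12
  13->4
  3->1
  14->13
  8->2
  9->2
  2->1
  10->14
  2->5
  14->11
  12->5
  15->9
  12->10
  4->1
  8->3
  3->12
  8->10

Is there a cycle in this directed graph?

Yes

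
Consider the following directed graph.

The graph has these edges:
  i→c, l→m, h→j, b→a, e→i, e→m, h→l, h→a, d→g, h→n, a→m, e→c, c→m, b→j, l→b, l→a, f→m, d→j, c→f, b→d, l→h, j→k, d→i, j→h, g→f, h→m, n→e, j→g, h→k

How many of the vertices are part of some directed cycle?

5

A vertex is on a directed cycle iff it belongs to a strongly connected component of size ≥ 2 (or has a self-loop).
The vertices on cycles are {b, d, h, j, l} — 5 in total.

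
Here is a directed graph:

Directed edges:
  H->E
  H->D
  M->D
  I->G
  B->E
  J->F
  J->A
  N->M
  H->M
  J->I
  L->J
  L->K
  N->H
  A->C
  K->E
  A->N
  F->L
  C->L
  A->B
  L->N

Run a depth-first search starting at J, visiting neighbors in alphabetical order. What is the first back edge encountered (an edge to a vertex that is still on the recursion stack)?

DFS from J (visiting neighbors in alphabetical order); mark gray on enter, black on exit:
J gray
  A gray
    B gray
      E gray
      E black
    B black
    C gray
      L gray
        L→J: J is gray → back edge
First back edge: L → J.

L->J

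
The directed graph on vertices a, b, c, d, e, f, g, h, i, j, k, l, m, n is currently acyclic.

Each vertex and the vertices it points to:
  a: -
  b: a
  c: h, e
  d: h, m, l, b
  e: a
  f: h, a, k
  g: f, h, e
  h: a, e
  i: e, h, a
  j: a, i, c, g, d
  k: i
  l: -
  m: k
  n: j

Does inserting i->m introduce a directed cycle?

Yes

Adding i→m creates a cycle iff m can already reach i.
Path from m: m → k → i.
So m → … → i → m is a cycle.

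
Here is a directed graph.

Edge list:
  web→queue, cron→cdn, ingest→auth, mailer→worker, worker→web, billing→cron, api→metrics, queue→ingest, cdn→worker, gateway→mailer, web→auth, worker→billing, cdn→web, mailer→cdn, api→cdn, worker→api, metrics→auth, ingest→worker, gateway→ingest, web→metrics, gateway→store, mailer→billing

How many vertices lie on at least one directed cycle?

8

A vertex is on a directed cycle iff it belongs to a strongly connected component of size ≥ 2 (or has a self-loop).
The vertices on cycles are {api, cdn, web, cron, queue, ingest, worker, billing} — 8 in total.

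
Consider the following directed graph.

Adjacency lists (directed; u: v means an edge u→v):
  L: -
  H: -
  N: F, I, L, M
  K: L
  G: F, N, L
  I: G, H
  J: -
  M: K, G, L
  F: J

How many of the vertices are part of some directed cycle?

A vertex is on a directed cycle iff it belongs to a strongly connected component of size ≥ 2 (or has a self-loop).
The vertices on cycles are {G, I, M, N} — 4 in total.

4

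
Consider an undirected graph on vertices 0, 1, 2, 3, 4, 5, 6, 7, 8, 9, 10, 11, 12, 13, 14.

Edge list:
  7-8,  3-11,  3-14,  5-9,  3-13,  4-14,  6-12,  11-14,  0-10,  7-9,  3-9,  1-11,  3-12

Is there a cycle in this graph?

DFS, tracking each vertex's parent; an edge to a visited non-parent vertex closes a cycle.
Start from 0:
visit 0 (parent –)
  visit 10 (parent 0)
    10–0: parent, skip
visit 1 (parent –)
  visit 11 (parent 1)
    visit 3 (parent 11)
      3–11: parent, skip
      visit 9 (parent 3)
        visit 5 (parent 9)
          5–9: parent, skip
        9–3: parent, skip
        visit 7 (parent 9)
          visit 8 (parent 7)
            8–7: parent, skip
          7–9: parent, skip
      visit 13 (parent 3)
        13–3: parent, skip
      visit 14 (parent 3)
        14–11: 11 visited and ≠ parent → cycle
Cycle: 11 – 3 – 14 – 11.

Yes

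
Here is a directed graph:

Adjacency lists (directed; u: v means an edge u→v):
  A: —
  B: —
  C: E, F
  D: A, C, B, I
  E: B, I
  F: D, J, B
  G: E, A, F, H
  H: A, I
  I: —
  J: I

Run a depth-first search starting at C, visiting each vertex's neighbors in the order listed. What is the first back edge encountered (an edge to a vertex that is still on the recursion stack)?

D→C

DFS from C (visiting each vertex's neighbors in the order listed); mark gray on enter, black on exit:
C gray
  E gray
    B gray
    B black
    I gray
    I black
  E black
  F gray
    D gray
      A gray
      A black
      D→C: C is gray → back edge
First back edge: D → C.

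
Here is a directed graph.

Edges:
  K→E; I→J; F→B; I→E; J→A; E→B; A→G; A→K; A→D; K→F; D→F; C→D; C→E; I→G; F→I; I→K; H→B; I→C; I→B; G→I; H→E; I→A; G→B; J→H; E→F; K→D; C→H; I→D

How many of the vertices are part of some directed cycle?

10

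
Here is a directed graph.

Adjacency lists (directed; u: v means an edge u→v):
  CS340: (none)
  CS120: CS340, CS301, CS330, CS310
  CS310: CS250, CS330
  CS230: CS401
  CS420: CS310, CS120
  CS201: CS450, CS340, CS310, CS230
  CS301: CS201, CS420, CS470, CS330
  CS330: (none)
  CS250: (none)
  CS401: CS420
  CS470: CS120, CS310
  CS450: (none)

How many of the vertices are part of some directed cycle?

A vertex is on a directed cycle iff it belongs to a strongly connected component of size ≥ 2 (or has a self-loop).
The vertices on cycles are {CS120, CS201, CS230, CS301, CS401, CS420, CS470} — 7 in total.

7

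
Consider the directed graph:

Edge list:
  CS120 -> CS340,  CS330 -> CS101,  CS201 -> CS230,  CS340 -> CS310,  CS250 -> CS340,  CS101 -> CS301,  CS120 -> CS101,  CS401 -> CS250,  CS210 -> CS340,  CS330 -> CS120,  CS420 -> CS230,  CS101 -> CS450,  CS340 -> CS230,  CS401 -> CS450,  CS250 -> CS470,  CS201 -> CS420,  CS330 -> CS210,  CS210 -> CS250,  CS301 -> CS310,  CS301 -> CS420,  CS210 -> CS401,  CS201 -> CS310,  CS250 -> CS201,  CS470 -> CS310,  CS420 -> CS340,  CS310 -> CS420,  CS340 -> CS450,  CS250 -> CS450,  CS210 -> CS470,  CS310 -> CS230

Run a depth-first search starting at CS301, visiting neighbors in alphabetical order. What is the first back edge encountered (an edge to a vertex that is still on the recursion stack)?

CS340→CS310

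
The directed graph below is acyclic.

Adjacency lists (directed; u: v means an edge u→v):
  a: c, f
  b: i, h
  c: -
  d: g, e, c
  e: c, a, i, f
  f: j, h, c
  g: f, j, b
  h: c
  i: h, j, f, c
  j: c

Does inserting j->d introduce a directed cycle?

Yes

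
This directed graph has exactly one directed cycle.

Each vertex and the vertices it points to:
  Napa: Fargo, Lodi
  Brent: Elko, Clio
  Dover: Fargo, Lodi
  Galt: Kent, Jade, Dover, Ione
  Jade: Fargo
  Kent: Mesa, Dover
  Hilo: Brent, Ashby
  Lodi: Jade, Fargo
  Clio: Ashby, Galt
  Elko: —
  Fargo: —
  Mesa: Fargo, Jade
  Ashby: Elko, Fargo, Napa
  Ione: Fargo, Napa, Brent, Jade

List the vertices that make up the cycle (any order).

DFS with gray/black marking from Brent:
Brent gray
  Elko gray
  Elko black
  Clio gray
    Ashby gray
      Ashby→Elko: Elko black — skip
      Fargo gray
      Fargo black
      Napa gray
        Napa→Fargo: Fargo black — skip
        Lodi gray
          Jade gray
            Jade→Fargo: Fargo black — skip
          Jade black
          Lodi→Fargo: Fargo black — skip
        Lodi black
      Napa black
    Ashby black
    Galt gray
      Kent gray
        Mesa gray
          Mesa→Fargo: Fargo black — skip
          Mesa→Jade: Jade black — skip
        Mesa black
        Dover gray
          Dover→Fargo: Fargo black — skip
          Dover→Lodi: Lodi black — skip
        Dover black
      Kent black
      Galt→Jade: Jade black — skip
      Galt→Dover: Dover black — skip
      Ione gray
        Ione→Fargo: Fargo black — skip
        Ione→Napa: Napa black — skip
        Ione→Brent: Brent is gray → back edge
Back edge closes the cycle Brent → Clio → Galt → Ione → Brent; its vertices are {Clio, Galt, Ione, Brent}.

Clio, Galt, Ione, Brent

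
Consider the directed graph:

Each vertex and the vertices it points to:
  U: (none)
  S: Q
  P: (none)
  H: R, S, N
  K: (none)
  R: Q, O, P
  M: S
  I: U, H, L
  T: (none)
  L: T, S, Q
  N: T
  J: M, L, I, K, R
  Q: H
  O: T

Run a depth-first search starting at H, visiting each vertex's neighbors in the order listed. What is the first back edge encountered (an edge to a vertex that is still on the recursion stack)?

DFS from H (visiting each vertex's neighbors in the order listed); mark gray on enter, black on exit:
H gray
  R gray
    Q gray
      Q→H: H is gray → back edge
First back edge: Q → H.

Q→H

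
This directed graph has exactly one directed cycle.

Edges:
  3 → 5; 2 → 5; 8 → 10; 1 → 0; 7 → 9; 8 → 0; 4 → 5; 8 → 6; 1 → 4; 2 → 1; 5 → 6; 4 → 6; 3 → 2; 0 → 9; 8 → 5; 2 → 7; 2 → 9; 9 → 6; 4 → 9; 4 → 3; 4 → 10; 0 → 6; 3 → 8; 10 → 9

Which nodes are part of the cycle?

1, 2, 3, 4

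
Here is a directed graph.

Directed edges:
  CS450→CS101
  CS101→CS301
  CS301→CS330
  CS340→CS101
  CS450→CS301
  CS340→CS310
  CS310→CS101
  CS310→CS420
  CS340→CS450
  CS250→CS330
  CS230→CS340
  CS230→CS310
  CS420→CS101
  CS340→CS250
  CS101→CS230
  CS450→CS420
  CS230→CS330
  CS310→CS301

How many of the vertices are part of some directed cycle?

6

A vertex is on a directed cycle iff it belongs to a strongly connected component of size ≥ 2 (or has a self-loop).
The vertices on cycles are {CS101, CS230, CS310, CS340, CS420, CS450} — 6 in total.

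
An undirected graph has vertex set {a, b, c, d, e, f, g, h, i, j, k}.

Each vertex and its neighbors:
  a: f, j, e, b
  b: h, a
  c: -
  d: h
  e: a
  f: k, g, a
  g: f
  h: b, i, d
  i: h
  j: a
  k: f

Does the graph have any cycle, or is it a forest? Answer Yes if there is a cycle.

DFS, tracking each vertex's parent; an edge to a visited non-parent vertex closes a cycle.
Start from f:
visit f (parent –)
  visit k (parent f)
    k–f: parent, skip
  visit g (parent f)
    g–f: parent, skip
  visit a (parent f)
    a–f: parent, skip
    visit j (parent a)
      j–a: parent, skip
    visit e (parent a)
      e–a: parent, skip
    visit b (parent a)
      visit h (parent b)
        h–b: parent, skip
        visit i (parent h)
          i–h: parent, skip
        visit d (parent h)
          d–h: parent, skip
      b–a: parent, skip
visit c (parent –)
No non-parent visited neighbor found — the graph is a forest.

No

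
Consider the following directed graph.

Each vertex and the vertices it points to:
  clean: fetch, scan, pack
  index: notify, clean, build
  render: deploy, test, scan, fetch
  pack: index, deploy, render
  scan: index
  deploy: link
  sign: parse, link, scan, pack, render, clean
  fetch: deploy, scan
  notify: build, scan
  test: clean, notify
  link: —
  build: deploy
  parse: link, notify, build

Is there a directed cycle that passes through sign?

No

sign lies on a cycle iff there is a path from sign back to itself.
Exploring from sign, it never reaches itself; equivalently, its strongly connected component is a singleton.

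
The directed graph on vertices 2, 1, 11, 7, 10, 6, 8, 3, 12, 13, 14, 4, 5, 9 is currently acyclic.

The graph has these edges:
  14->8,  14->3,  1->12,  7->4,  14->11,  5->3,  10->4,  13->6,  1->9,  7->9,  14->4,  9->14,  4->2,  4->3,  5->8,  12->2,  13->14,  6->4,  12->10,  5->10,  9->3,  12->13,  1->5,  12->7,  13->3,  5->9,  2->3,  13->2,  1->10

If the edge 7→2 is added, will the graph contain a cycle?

Adding 7→2 creates a cycle iff 2 can already reach 7.
Explore from 2: no path reaches 7. The graph stays acyclic.

No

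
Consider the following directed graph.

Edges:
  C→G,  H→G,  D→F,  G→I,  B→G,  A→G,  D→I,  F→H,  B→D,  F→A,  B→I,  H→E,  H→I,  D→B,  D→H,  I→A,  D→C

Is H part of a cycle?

No

H lies on a cycle iff there is a path from H back to itself.
Exploring from H, it never reaches itself; equivalently, its strongly connected component is a singleton.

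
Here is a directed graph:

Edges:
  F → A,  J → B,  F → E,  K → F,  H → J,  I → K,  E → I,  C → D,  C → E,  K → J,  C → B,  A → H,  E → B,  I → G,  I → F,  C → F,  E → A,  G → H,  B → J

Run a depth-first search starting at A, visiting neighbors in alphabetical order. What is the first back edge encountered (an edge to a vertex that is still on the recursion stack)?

DFS from A (visiting neighbors in alphabetical order); mark gray on enter, black on exit:
A gray
  H gray
    J gray
      B gray
        B→J: J is gray → back edge
First back edge: B → J.

B→J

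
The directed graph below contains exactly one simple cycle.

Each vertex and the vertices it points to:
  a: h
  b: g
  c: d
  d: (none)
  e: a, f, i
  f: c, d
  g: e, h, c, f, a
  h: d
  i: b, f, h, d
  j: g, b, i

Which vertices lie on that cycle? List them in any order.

b, e, g, i

DFS with gray/black marking from g:
g gray
  e gray
    a gray
      h gray
        d gray
        d black
      h black
    a black
    f gray
      c gray
        c→d: d black — skip
      c black
      f→d: d black — skip
    f black
    i gray
      b gray
        b→g: g is gray → back edge
Back edge closes the cycle g → e → i → b → g; its vertices are {b, e, g, i}.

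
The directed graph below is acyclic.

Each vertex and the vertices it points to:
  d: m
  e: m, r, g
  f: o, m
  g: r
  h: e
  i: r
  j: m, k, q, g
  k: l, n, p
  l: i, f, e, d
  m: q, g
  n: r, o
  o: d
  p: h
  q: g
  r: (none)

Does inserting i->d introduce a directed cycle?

Adding i→d creates a cycle iff d can already reach i.
Explore from d: no path reaches i. The graph stays acyclic.

No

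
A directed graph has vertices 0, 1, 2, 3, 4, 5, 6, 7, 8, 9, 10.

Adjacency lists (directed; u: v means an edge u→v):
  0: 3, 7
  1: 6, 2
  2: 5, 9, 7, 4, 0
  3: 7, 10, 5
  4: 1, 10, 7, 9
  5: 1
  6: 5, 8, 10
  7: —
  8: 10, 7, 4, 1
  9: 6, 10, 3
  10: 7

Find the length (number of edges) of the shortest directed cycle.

For each vertex v, BFS finds the shortest path from v back to v.
The shortest such closed walk is 2 → 4 → 1 → 2, length 3.

3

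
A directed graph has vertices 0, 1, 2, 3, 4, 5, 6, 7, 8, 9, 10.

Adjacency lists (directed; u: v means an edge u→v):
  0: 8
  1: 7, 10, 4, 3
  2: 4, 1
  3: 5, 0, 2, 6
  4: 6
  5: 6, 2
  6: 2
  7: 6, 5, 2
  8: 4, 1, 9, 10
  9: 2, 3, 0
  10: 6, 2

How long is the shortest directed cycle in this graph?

3

For each vertex v, BFS finds the shortest path from v back to v.
The shortest such closed walk is 8 → 9 → 0 → 8, length 3.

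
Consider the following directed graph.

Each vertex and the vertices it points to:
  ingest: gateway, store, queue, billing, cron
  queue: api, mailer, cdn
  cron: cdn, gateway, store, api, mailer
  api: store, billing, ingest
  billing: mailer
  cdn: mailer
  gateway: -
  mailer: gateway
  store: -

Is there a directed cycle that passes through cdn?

No

cdn lies on a cycle iff there is a path from cdn back to itself.
Exploring from cdn, it never reaches itself; equivalently, its strongly connected component is a singleton.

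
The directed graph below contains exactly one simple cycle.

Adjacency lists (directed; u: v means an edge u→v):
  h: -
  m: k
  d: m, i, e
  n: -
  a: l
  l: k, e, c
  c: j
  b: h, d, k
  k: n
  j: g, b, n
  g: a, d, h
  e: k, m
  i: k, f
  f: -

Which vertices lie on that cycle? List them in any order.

a, c, g, j, l

DFS with gray/black marking from j:
j gray
  g gray
    a gray
      l gray
        k gray
          n gray
          n black
        k black
        e gray
          e→k: k black — skip
          m gray
            m→k: k black — skip
          m black
        e black
        c gray
          c→j: j is gray → back edge
Back edge closes the cycle j → g → a → l → c → j; its vertices are {a, c, g, j, l}.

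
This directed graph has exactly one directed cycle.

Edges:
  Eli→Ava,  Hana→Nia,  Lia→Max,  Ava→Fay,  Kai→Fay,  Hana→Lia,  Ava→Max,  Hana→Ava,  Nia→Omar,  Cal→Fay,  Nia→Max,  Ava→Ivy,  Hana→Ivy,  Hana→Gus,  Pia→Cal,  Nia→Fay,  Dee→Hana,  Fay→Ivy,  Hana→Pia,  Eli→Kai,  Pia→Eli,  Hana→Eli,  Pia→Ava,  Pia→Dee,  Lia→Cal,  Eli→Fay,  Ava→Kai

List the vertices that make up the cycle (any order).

DFS with gray/black marking from Dee:
Dee gray
  Hana gray
    Lia gray
      Max gray
      Max black
      Cal gray
        Fay gray
          Ivy gray
          Ivy black
        Fay black
      Cal black
    Lia black
    Pia gray
      Eli gray
        Eli→Fay: Fay black — skip
        Ava gray
          Kai gray
            Kai→Fay: Fay black — skip
          Kai black
          Ava→Fay: Fay black — skip
          Ava→Max: Max black — skip
          Ava→Ivy: Ivy black — skip
        Ava black
        Eli→Kai: Kai black — skip
      Eli black
      Pia→Dee: Dee is gray → back edge
Back edge closes the cycle Dee → Hana → Pia → Dee; its vertices are {Dee, Pia, Hana}.

Dee, Pia, Hana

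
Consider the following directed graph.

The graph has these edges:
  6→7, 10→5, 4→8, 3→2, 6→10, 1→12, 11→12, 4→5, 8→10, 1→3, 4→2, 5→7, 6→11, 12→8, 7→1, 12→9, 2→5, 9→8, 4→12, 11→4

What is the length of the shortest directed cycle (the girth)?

5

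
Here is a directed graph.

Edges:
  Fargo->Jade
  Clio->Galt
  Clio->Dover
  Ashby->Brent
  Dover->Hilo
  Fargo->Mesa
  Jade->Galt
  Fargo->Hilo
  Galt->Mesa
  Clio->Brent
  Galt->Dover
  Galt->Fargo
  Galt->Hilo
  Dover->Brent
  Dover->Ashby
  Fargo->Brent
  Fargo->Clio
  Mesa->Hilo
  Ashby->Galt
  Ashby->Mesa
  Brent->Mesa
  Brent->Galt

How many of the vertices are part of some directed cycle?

A vertex is on a directed cycle iff it belongs to a strongly connected component of size ≥ 2 (or has a self-loop).
The vertices on cycles are {Clio, Galt, Jade, Ashby, Brent, Dover, Fargo} — 7 in total.

7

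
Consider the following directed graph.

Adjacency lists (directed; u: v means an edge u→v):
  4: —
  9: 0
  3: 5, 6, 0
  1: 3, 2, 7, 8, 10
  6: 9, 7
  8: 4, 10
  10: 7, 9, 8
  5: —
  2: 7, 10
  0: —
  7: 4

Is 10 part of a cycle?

Yes

10 is on a cycle iff 10 can reach itself via ≥1 edge.
10 → 8 → 10 — yes.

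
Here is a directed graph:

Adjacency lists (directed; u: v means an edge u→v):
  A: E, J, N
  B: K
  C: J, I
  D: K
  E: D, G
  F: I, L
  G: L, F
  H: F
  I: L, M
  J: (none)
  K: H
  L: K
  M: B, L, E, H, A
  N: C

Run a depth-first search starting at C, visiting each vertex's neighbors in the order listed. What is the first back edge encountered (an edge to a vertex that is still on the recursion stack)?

F->I

DFS from C (visiting each vertex's neighbors in the order listed); mark gray on enter, black on exit:
C gray
  J gray
  J black
  I gray
    L gray
      K gray
        H gray
          F gray
            F→I: I is gray → back edge
First back edge: F → I.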